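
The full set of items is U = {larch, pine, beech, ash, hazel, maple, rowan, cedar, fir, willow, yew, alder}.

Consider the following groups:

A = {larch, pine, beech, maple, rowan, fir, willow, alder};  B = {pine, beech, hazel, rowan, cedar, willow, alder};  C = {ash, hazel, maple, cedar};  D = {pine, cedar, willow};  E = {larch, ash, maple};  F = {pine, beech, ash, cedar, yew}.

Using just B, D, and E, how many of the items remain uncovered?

Union of B, D, E = {larch, pine, beech, ash, hazel, maple, rowan, cedar, willow, alder}.
Not covered: fir, yew — 2 items.

2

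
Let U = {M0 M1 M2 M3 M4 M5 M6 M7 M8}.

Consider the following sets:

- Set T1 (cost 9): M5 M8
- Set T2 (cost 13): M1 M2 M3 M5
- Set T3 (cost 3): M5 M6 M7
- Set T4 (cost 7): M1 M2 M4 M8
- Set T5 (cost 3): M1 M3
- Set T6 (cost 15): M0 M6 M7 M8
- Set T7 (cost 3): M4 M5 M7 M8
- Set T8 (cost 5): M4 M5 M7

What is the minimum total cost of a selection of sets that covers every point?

28

T3, T4, T5, T6 together cover every point (T3 ∪ T4 ∪ T5 ∪ T6 = {M0, M1, M2, M3, M4, M5, M6, M7, M8}); total cost 3 + 7 + 3 + 15 = 28.
The greedy pick T7, T5, T3, T4, T6 costs 31; no covering selection beats 28.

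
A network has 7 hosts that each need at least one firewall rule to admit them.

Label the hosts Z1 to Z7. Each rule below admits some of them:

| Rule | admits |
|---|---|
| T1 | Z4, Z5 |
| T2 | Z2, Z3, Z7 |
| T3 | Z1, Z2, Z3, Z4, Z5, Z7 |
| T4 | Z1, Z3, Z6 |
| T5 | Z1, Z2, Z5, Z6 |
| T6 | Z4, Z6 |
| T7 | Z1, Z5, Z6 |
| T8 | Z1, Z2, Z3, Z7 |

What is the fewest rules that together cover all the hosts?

T3 and T4 together: T3 ∪ T4 = {Z1, Z2, Z3, Z4, Z5, Z6, Z7} — every host is covered.
No single rule has all 7 hosts (the largest, T3, has 6), so 2 is optimal.

2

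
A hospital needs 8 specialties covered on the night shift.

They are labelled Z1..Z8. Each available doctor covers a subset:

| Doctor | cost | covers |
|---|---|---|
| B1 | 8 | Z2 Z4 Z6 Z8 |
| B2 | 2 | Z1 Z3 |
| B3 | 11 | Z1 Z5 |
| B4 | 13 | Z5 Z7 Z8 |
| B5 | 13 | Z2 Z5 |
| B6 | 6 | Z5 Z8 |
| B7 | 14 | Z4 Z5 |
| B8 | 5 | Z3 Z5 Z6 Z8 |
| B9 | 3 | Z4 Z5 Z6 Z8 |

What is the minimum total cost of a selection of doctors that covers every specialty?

B1, B2, B4 together cover every specialty (B1 ∪ B2 ∪ B4 = {Z1, Z2, Z3, Z4, Z5, Z6, Z7, Z8}); total cost 8 + 2 + 13 = 23.
The greedy pick B9, B2, B1, B4 costs 26; no covering selection beats 23.

23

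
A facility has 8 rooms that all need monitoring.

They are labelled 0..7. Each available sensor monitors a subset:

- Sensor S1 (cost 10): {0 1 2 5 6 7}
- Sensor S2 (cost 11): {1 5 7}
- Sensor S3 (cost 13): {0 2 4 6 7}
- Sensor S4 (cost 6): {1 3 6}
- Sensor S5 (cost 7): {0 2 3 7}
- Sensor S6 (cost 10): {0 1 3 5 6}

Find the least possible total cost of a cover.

23

S3, S6 together cover every room (S3 ∪ S6 = {0, 1, 2, 3, 4, 5, 6, 7}); total cost 13 + 10 = 23.
The greedy pick S1, S4, S3 costs 29; no covering selection beats 23.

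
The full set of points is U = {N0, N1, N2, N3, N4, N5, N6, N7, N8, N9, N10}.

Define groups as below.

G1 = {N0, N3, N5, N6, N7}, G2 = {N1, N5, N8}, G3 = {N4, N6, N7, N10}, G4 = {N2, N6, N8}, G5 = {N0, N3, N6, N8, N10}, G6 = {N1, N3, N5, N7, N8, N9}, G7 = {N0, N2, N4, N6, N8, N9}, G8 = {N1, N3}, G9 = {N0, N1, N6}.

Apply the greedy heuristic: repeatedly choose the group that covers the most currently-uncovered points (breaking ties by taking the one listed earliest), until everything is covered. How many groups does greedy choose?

3

Greedy: pick G6 (covers 6 new) → pick G7 (covers 4 new) → pick G3 (covers 1 new). Total picks: 3.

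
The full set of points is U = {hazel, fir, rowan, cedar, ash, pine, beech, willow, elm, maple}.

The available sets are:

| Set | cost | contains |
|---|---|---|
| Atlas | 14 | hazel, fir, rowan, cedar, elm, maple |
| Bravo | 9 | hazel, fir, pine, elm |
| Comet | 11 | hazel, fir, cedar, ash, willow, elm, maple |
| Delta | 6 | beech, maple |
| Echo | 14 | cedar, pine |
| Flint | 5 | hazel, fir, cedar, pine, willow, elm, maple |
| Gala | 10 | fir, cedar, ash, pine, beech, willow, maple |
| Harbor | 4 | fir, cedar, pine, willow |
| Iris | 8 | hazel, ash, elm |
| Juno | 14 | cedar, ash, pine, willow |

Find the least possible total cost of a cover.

24

Atlas, Gala together cover every point (Atlas ∪ Gala = {hazel, fir, rowan, cedar, ash, pine, beech, willow, elm, maple}); total cost 14 + 10 = 24.
The greedy pick Flint, Gala, Atlas costs 29; no covering selection beats 24.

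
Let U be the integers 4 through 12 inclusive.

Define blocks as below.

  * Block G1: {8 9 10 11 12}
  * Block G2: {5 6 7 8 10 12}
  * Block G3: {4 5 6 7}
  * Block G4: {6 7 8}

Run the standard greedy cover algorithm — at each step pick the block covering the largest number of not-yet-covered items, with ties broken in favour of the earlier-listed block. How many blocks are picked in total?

3

Greedy: pick G2 (covers 6 new) → pick G1 (covers 2 new) → pick G3 (covers 1 new). Total picks: 3.
(The true minimum cover uses only 2 blocks, so greedy is not optimal here.)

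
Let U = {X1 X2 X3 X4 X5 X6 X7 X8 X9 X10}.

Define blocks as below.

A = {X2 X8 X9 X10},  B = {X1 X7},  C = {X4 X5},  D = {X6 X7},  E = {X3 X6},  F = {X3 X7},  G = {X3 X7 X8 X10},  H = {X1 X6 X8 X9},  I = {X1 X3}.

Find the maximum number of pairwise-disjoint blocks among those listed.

A, B, C, E are pairwise disjoint (A={X2,X8,X9,X10}; B={X1,X7}; C={X4,X5}; E={X3,X6}).
Every remaining block overlaps one of these, and no 5 of the listed blocks are pairwise disjoint, so 4 is the maximum.

4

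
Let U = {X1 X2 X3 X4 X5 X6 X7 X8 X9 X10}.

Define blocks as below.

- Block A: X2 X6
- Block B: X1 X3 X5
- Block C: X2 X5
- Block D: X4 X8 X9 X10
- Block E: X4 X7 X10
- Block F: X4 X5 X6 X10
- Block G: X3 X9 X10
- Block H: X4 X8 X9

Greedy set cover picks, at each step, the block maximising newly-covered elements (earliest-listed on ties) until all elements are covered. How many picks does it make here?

4

Greedy: pick D (covers 4 new) → pick B (covers 3 new) → pick A (covers 2 new) → pick E (covers 1 new). Total picks: 4.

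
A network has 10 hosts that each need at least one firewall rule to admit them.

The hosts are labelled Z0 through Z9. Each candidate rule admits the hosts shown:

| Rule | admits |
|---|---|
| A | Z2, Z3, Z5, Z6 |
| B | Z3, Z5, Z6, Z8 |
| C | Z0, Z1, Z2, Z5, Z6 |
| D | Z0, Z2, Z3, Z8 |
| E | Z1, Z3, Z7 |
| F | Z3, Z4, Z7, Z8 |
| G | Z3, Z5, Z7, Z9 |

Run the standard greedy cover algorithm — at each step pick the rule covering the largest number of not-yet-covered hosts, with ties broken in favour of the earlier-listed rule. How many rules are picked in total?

Greedy: pick C (covers 5 new) → pick F (covers 4 new) → pick G (covers 1 new). Total picks: 3.

3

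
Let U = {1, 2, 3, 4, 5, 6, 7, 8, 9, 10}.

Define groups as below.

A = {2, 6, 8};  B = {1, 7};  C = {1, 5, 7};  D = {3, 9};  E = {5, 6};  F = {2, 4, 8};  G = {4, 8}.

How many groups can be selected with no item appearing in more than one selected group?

B, D, E, G are pairwise disjoint (B={1,7}; D={3,9}; E={5,6}; G={4,8}).
Every remaining group overlaps one of these, and no 5 of the listed groups are pairwise disjoint, so 4 is the maximum.

4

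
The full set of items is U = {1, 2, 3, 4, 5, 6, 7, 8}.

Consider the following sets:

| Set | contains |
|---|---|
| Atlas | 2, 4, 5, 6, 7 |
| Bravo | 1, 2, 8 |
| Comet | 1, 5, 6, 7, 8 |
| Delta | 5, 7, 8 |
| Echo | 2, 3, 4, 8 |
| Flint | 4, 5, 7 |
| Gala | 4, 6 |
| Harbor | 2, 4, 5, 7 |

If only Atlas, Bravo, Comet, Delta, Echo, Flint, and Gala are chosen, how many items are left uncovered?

Union of Atlas, Bravo, Comet, Delta, Echo, Flint, Gala = {1, 2, 3, 4, 5, 6, 7, 8} — that's every item, so 0 are uncovered.

0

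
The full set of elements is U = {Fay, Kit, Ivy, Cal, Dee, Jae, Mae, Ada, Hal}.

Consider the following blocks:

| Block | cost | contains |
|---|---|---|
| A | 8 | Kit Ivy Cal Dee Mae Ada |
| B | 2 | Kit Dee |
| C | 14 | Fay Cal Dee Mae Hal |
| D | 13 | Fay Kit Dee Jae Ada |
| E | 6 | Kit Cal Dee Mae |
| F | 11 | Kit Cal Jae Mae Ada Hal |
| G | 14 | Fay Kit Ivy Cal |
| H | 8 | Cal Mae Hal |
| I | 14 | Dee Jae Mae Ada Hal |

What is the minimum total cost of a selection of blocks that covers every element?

B, F, G together cover every element (B ∪ F ∪ G = {Fay, Kit, Ivy, Cal, Dee, Jae, Mae, Ada, Hal}); total cost 2 + 11 + 14 = 27.
The greedy pick B, A, F, D costs 34; no covering selection beats 27.

27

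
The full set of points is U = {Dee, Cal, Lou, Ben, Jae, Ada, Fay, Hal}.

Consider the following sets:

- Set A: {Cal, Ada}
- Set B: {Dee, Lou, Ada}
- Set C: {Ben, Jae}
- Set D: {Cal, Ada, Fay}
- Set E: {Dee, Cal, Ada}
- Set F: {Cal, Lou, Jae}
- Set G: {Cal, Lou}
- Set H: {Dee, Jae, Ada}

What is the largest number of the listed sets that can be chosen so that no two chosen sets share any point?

2

B, C are pairwise disjoint (B={Dee,Lou,Ada}; C={Ben,Jae}).
Every remaining set overlaps one of these, and no 3 of the listed sets are pairwise disjoint, so 2 is the maximum.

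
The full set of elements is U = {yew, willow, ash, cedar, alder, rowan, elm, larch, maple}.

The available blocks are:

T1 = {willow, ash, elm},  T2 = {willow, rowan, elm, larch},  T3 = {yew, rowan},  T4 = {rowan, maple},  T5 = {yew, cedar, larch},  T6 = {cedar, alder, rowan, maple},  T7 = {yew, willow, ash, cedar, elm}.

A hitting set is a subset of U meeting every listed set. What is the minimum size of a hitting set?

Take H = {ash, rowan, larch}. Each listed block contains at least one of these, so H is a hitting set of size 3.
The blocks T1, T4, T5 are pairwise disjoint, so any hitting set needs a separate element for each — at least 3. Hence 3 is optimal.

3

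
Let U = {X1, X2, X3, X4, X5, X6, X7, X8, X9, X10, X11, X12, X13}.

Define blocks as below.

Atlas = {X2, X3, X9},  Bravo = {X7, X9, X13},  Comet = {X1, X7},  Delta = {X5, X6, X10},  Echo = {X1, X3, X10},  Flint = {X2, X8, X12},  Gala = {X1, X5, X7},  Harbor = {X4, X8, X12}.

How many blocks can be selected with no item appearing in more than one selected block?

4

Atlas, Comet, Delta, Harbor are pairwise disjoint (Atlas={X2,X3,X9}; Comet={X1,X7}; Delta={X5,X6,X10}; Harbor={X4,X8,X12}).
Every remaining block overlaps one of these, and no 5 of the listed blocks are pairwise disjoint, so 4 is the maximum.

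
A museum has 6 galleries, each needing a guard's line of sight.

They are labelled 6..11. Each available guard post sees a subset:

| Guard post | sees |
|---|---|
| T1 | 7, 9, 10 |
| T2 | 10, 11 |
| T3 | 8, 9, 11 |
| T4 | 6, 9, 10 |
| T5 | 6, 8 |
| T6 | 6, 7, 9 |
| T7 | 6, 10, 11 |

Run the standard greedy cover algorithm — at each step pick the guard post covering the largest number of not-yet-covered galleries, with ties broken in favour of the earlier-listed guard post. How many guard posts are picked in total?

Greedy: pick T1 (covers 3 new) → pick T3 (covers 2 new) → pick T4 (covers 1 new). Total picks: 3.

3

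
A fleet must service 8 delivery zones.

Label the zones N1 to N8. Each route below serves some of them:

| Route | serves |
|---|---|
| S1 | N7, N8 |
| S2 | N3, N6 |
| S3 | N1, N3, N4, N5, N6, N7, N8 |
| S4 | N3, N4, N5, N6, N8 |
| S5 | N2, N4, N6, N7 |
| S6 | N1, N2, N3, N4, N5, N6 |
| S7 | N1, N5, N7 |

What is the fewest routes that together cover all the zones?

2

Take {S3, S5}. Their union is {N1, N2, N3, N4, N5, N6, N7, N8}, which is all 8 zones.
No single route has all 8 zones (the largest, S3, has 7), so 2 is optimal.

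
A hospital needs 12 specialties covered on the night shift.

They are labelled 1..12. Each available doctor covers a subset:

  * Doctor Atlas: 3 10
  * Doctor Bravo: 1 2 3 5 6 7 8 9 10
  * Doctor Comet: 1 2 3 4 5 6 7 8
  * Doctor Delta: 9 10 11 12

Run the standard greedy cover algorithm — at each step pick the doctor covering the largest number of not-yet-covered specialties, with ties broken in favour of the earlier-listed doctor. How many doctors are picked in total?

3

Greedy: pick Bravo (covers 9 new) → pick Delta (covers 2 new) → pick Comet (covers 1 new). Total picks: 3.
(The true minimum cover uses only 2 doctors, so greedy is not optimal here.)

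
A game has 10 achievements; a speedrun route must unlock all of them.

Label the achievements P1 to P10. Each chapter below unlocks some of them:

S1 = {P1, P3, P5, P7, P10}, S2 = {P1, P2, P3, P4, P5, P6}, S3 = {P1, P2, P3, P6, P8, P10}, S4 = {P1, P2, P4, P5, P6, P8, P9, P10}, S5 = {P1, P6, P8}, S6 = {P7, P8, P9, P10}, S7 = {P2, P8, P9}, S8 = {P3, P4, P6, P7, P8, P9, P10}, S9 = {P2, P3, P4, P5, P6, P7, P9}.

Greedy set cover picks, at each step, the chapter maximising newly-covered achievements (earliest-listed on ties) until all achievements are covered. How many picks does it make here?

2

Greedy: pick S4 (covers 8 new) → pick S1 (covers 2 new). Total picks: 2.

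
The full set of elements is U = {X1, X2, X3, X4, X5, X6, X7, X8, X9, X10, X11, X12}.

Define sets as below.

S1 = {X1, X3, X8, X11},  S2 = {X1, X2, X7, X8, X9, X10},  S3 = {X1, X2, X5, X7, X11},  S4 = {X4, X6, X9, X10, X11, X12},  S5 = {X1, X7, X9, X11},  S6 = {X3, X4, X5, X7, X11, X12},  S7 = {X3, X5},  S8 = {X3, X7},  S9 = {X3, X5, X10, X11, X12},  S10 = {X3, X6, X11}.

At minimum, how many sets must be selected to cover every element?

3

S2, S4, and S6 cover everything between them: the union {X1, X2, X3, X4, X5, X6, X7, X8, X9, X10, X11, X12} is all of U.
No 2 of the 10 sets cover everything (all 45 combinations miss at least one element), so 3 is optimal.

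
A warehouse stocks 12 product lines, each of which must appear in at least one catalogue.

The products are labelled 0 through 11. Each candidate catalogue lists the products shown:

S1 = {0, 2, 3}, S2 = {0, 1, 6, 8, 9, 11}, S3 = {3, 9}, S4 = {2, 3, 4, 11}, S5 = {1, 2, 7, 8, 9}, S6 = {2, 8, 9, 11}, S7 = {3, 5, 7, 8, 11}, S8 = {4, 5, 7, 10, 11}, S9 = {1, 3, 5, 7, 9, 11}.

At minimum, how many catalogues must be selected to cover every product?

3

S2 and S4 and S8 together: S2 ∪ S4 ∪ S8 = {0, 1, 2, 3, 4, 5, 6, 7, 8, 9, 10, 11} — every product is covered.
Only S2 contains 6, so S2 is forced; the remaining 6 products need at least 2 more catalogues (each remaining catalogue adds at most 4) — so at least 3 catalogues are needed, and 3 is optimal.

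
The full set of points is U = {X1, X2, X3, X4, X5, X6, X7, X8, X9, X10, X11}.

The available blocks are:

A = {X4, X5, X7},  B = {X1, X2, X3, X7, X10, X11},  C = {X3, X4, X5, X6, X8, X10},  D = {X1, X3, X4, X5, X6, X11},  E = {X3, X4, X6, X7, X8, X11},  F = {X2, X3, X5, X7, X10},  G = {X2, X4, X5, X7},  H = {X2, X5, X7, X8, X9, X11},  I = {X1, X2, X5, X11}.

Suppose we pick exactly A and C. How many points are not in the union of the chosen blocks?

4

Union of A, C = {X3, X4, X5, X6, X7, X8, X10}.
Not covered: X1, X2, X9, X11 — 4 points.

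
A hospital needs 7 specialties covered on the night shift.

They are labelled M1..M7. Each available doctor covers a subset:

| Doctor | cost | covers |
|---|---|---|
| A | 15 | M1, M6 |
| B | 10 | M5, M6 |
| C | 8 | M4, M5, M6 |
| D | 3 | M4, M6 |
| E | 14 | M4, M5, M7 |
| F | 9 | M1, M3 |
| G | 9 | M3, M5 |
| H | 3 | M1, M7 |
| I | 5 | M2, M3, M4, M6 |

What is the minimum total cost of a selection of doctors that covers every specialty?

C, H, I together cover every specialty (C ∪ H ∪ I = {M1, M2, M3, M4, M5, M6, M7}); total cost 8 + 3 + 5 = 16.
No covering selection has total cost below 16.

16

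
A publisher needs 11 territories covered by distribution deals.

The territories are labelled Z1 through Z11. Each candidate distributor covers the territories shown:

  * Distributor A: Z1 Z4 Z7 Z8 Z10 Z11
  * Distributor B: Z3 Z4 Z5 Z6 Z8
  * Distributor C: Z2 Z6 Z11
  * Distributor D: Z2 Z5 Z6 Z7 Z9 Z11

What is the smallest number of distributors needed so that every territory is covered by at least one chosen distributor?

3

A and B and D together: A ∪ B ∪ D = {Z1, Z2, Z3, Z4, Z5, Z6, Z7, Z8, Z9, Z10, Z11} — every territory is covered.
Only A contains Z1, so A is forced; the remaining 5 territories need at least 2 more distributors (each remaining distributor adds at most 4) — so at least 3 distributors are needed, and 3 is optimal.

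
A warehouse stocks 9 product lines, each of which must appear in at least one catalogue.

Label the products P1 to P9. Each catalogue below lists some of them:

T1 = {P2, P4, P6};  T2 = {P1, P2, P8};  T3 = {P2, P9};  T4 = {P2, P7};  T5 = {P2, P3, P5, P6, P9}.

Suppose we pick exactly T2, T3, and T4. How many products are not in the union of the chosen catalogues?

Union of T2, T3, T4 = {P1, P2, P7, P8, P9}.
Not covered: P3, P4, P5, P6 — 4 products.

4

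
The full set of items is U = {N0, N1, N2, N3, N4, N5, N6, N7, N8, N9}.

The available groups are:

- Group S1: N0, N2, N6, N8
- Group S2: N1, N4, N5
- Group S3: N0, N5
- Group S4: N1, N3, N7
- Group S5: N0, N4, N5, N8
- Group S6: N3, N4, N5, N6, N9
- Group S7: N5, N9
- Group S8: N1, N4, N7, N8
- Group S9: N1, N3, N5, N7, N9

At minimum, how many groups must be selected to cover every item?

3

S1 and S2 and S9 together: S1 ∪ S2 ∪ S9 = {N0, N1, N2, N3, N4, N5, N6, N7, N8, N9} — every item is covered.
Only S1 contains N2, so S1 is forced; the remaining 6 items need at least 2 more groups (each remaining group adds at most 5) — so at least 3 groups are needed, and 3 is optimal.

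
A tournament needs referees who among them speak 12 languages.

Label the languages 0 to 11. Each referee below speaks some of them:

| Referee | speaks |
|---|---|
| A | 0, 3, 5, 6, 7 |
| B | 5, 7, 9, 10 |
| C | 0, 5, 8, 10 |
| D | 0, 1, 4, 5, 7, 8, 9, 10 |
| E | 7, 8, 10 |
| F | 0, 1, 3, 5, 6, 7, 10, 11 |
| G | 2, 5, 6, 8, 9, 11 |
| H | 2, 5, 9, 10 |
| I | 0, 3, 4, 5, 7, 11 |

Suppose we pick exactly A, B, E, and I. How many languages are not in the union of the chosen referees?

Union of A, B, E, I = {0, 3, 4, 5, 6, 7, 8, 9, 10, 11}.
Not covered: 1, 2 — 2 languages.

2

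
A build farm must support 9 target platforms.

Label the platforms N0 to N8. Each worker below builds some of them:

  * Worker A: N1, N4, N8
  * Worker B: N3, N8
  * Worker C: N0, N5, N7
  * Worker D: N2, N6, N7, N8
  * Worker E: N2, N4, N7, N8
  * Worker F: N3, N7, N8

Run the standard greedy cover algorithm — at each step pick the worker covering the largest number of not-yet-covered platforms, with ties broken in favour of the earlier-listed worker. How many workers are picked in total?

Greedy: pick D (covers 4 new) → pick A (covers 2 new) → pick C (covers 2 new) → pick B (covers 1 new). Total picks: 4.

4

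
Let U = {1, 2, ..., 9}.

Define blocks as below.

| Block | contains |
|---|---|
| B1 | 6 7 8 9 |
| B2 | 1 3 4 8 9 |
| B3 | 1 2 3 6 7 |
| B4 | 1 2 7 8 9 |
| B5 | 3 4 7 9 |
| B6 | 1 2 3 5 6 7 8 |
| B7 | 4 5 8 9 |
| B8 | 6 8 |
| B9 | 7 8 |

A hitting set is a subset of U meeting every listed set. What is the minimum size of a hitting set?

H = {3, 8} meets every block (each contains at least one member of H), and |H| = 2.
The blocks B5, B8 are pairwise disjoint, so any hitting set needs a separate point for each — at least 2. Hence 2 is optimal.

2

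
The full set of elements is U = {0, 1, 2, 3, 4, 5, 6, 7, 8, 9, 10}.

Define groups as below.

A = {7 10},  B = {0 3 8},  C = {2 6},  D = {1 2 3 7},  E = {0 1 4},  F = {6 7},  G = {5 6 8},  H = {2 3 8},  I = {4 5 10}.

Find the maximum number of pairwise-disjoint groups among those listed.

3

A, C, E are pairwise disjoint (A={7,10}; C={2,6}; E={0,1,4}).
Every remaining group overlaps one of these, and no 4 of the listed groups are pairwise disjoint, so 3 is the maximum.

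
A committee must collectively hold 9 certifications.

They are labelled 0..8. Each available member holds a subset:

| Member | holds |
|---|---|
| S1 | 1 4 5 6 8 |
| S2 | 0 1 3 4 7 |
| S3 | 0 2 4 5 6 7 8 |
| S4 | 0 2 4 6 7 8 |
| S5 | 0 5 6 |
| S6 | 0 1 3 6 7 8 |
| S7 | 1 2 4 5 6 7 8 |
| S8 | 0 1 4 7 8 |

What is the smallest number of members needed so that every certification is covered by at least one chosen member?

2

Take {S2, S3}. Their union is {0, 1, 2, 3, 4, 5, 6, 7, 8}, which is all 9 certifications.
No single member has all 9 certifications (the largest, S3, has 7), so 2 is optimal.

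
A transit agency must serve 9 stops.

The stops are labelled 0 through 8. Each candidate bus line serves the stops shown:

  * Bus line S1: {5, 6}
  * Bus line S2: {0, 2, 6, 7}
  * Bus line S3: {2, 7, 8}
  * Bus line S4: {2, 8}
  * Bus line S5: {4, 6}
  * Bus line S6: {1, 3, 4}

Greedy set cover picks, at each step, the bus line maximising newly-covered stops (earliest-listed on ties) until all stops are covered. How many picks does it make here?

Greedy: pick S2 (covers 4 new) → pick S6 (covers 3 new) → pick S1 (covers 1 new) → pick S3 (covers 1 new). Total picks: 4.

4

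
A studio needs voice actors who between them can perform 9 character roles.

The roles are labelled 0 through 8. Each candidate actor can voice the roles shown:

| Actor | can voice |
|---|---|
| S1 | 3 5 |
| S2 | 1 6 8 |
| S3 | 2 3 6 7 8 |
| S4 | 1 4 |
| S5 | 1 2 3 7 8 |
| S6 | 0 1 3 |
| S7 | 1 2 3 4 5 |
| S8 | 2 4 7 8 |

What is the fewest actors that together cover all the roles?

3

S3 and S6 and S7 together: S3 ∪ S6 ∪ S7 = {0, 1, 2, 3, 4, 5, 6, 7, 8} — every role is covered.
Only S6 contains 0, so S6 is forced; the remaining 6 roles need at least 2 more actors (each remaining actor adds at most 4) — so at least 3 actors are needed, and 3 is optimal.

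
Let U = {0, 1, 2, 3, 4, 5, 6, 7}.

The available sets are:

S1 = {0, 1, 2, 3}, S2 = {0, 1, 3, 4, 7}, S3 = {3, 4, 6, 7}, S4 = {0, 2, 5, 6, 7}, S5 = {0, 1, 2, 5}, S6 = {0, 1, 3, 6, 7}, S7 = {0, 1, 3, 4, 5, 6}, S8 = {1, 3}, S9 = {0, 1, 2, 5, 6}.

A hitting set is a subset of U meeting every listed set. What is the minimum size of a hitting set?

Take H = {1, 6}. Each listed set contains at least one of these, so H is a hitting set of size 2.
The sets S3, S5 are pairwise disjoint, so any hitting set needs a separate element for each — at least 2. Hence 2 is optimal.

2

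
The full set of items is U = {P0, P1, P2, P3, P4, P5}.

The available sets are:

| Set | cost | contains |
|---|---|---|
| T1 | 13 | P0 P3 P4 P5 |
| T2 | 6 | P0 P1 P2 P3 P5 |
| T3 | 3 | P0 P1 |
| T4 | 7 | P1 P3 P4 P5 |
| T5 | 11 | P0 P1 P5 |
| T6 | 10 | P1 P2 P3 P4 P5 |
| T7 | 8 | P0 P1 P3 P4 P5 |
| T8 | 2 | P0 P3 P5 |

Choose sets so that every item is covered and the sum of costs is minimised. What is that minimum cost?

12

T6, T8 together cover every item (T6 ∪ T8 = {P0, P1, P2, P3, P4, P5}); total cost 10 + 2 = 12.
The greedy pick T8, T2, T4 costs 15; no covering selection beats 12.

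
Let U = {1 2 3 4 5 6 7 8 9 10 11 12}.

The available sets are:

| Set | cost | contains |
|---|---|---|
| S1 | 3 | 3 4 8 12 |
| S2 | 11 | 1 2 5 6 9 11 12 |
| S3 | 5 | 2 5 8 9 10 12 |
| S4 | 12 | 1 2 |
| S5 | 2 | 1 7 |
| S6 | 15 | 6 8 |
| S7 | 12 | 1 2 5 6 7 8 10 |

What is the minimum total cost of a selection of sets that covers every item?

S1, S2, S3, S5 together cover every item (S1 ∪ S2 ∪ S3 ∪ S5 = {1, 2, 3, 4, 5, 6, 7, 8, 9, 10, 11, 12}); total cost 3 + 11 + 5 + 2 = 21.
No covering selection has total cost below 21.

21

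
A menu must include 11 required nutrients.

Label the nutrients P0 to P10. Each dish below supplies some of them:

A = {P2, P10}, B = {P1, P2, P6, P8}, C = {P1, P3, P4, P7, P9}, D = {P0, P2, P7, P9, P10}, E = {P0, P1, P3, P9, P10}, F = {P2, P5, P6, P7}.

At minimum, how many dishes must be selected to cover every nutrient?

B and C and E and F together: B ∪ C ∪ E ∪ F = {P0, P1, P2, P3, P4, P5, P6, P7, P8, P9, P10} — every nutrient is covered.
No 3 of the 6 dishes cover everything (all 20 combinations miss at least one nutrient), so 4 is optimal.

4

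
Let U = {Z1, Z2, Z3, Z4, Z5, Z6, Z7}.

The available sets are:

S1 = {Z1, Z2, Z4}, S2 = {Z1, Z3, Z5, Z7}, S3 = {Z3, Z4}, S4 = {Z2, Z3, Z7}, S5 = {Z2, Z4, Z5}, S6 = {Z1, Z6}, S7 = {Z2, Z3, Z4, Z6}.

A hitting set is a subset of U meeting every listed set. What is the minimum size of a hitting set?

The 3 items {Z2, Z3, Z6} hit every set.
No choice of 2 items meets every set, so 3 is the minimum.

3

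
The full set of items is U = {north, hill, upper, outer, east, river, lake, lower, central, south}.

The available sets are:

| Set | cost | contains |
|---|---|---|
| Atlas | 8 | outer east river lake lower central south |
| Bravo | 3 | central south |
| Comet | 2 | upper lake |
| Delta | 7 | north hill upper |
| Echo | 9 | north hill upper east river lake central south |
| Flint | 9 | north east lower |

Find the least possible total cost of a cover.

15

Atlas, Delta together cover every item (Atlas ∪ Delta = {north, hill, upper, outer, east, river, lake, lower, central, south}); total cost 8 + 7 = 15.
The greedy pick Comet, Atlas, Delta costs 17; no covering selection beats 15.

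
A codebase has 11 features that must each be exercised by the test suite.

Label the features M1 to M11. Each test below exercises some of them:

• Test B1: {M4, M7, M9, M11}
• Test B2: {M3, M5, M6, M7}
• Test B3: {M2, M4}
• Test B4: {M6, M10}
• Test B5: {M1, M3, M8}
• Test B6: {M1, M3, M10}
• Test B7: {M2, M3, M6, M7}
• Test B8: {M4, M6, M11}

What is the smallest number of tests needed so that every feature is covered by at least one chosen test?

Take {B1, B2, B3, B4, B5}. Their union is {M1, M2, M3, M4, M5, M6, M7, M8, M9, M10, M11}, which is all 11 features.
No 4 of the 8 tests cover everything (all 70 combinations miss at least one feature), so 5 is optimal.

5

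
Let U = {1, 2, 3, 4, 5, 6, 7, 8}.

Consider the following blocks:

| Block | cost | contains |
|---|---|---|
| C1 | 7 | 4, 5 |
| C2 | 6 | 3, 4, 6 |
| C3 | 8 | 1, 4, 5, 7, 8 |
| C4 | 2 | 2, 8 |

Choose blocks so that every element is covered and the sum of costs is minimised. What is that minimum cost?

C2, C3, C4 together cover every element (C2 ∪ C3 ∪ C4 = {1, 2, 3, 4, 5, 6, 7, 8}); total cost 6 + 8 + 2 = 16.
No covering selection has total cost below 16.

16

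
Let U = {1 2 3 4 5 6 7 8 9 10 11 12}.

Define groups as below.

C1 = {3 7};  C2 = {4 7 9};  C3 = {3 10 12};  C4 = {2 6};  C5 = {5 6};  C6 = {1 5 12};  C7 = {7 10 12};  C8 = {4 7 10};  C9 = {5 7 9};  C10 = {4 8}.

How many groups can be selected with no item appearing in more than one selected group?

4

C1, C4, C6, C10 are pairwise disjoint (C1={3,7}; C4={2,6}; C6={1,5,12}; C10={4,8}).
Every remaining group overlaps one of these, and no 5 of the listed groups are pairwise disjoint, so 4 is the maximum.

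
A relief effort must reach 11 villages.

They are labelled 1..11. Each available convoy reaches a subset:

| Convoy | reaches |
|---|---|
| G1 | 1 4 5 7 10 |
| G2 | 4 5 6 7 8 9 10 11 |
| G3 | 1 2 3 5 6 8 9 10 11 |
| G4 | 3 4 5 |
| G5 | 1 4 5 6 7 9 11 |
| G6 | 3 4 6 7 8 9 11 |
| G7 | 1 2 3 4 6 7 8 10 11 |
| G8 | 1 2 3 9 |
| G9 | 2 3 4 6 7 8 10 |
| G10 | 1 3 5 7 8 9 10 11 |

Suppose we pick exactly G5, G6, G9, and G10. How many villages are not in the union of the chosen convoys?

0

Union of G5, G6, G9, G10 = {1, 2, 3, 4, 5, 6, 7, 8, 9, 10, 11} — that's every village, so 0 are uncovered.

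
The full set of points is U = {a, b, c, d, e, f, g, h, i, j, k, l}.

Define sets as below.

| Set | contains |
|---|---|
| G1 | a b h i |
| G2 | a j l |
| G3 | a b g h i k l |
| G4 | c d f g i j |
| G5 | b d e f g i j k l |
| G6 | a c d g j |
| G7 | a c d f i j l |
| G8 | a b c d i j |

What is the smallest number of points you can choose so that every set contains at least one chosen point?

The 2 points {i, j} hit every set.
No single point lies in every set, so at least 2 are needed and 2 is optimal.

2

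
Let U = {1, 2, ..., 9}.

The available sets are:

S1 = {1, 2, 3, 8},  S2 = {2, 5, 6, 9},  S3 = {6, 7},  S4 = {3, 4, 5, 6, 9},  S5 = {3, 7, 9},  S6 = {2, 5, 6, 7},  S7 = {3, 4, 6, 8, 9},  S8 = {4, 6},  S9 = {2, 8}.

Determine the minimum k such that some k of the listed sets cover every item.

Take {S1, S3, S4}. Their union is {1, 2, 3, 4, 5, 6, 7, 8, 9}, which is all 9 items.
Only S1 contains 1, so S1 is forced; the remaining 5 items need at least 2 more sets (each remaining set adds at most 4) — so at least 3 sets are needed, and 3 is optimal.

3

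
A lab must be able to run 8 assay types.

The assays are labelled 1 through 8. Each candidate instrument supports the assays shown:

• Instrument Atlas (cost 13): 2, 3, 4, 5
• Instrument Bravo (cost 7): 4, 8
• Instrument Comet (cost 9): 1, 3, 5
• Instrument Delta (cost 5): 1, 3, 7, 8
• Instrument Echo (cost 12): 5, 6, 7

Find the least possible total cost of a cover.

Atlas, Delta, Echo together cover every assay (Atlas ∪ Delta ∪ Echo = {1, 2, 3, 4, 5, 6, 7, 8}); total cost 13 + 5 + 12 = 30.
No covering selection has total cost below 30.

30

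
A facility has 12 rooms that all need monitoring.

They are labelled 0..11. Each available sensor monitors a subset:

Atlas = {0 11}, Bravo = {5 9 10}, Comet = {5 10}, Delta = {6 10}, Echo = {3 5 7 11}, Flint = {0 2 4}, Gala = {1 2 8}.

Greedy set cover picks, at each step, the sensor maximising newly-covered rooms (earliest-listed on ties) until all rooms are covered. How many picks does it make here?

Greedy: pick Echo (covers 4 new) → pick Flint (covers 3 new) → pick Bravo (covers 2 new) → pick Gala (covers 2 new) → pick Delta (covers 1 new). Total picks: 5.

5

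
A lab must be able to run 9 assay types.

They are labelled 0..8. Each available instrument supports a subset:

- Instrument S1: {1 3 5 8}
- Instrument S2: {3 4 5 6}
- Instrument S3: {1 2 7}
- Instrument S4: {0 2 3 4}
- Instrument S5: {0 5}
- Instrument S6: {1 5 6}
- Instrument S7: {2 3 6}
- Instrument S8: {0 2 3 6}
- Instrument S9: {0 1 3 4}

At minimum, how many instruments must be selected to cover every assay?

S1 and S3 and S4 and S6 together: S1 ∪ S3 ∪ S4 ∪ S6 = {0, 1, 2, 3, 4, 5, 6, 7, 8} — every assay is covered.
No 3 of the 9 instruments cover everything (all 84 combinations miss at least one assay), so 4 is optimal.

4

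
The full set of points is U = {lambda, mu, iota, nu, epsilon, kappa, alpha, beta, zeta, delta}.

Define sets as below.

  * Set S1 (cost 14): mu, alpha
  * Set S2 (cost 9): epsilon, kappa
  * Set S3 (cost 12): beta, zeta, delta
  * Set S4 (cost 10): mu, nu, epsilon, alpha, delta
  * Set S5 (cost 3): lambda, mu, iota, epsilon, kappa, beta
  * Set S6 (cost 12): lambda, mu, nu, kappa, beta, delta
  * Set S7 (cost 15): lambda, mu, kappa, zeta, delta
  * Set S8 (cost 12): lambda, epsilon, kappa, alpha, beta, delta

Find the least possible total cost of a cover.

S3, S4, S5 together cover every point (S3 ∪ S4 ∪ S5 = {lambda, mu, iota, nu, epsilon, kappa, alpha, beta, zeta, delta}); total cost 12 + 10 + 3 = 25.
No covering selection has total cost below 25.

25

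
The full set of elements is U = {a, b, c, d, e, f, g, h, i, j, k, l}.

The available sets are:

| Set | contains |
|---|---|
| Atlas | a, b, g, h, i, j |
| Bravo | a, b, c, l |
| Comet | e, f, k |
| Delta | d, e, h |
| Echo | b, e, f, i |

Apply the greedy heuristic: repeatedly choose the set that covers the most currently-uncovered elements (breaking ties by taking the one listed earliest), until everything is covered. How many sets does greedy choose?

Greedy: pick Atlas (covers 6 new) → pick Comet (covers 3 new) → pick Bravo (covers 2 new) → pick Delta (covers 1 new). Total picks: 4.

4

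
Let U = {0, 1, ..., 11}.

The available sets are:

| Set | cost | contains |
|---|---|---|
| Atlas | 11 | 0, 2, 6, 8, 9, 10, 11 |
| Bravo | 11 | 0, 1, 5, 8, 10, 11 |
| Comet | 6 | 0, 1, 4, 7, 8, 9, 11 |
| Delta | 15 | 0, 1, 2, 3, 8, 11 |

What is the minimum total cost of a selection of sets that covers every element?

43

Atlas, Bravo, Comet, Delta together cover every element (Atlas ∪ Bravo ∪ Comet ∪ Delta = {0, 1, 2, 3, 4, 5, 6, 7, 8, 9, 10, 11}); total cost 11 + 11 + 6 + 15 = 43.
No covering selection has total cost below 43.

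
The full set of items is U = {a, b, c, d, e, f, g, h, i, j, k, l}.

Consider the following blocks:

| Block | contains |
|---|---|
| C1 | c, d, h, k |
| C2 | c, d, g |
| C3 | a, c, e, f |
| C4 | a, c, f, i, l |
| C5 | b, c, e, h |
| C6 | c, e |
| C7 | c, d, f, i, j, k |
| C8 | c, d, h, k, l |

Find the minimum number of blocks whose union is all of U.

Take {C2, C4, C5, C7}. Their union is {a, b, c, d, e, f, g, h, i, j, k, l}, which is all 12 items.
Only C2 contains g, so C2 is forced; the remaining 9 items need at least 3 more blocks (each remaining block adds at most 4) — so at least 4 blocks are needed, and 4 is optimal.

4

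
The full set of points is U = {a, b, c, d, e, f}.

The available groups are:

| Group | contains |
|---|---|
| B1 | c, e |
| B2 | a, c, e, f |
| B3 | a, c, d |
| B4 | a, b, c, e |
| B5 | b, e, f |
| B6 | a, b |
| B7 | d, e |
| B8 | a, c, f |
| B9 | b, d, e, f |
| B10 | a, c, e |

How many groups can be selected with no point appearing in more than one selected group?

2

B6, B7 are pairwise disjoint (B6={a,b}; B7={d,e}).
Every remaining group overlaps one of these, and no 3 of the listed groups are pairwise disjoint, so 2 is the maximum.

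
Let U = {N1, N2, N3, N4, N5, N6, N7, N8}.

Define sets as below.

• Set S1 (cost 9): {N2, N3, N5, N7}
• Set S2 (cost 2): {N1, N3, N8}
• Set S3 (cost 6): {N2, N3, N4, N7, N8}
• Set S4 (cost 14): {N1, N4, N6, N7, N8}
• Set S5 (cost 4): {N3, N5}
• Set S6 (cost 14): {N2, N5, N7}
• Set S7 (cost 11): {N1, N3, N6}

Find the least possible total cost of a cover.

S3, S5, S7 together cover every point (S3 ∪ S5 ∪ S7 = {N1, N2, N3, N4, N5, N6, N7, N8}); total cost 6 + 4 + 11 = 21.
The greedy pick S2, S3, S5, S7 costs 23; no covering selection beats 21.

21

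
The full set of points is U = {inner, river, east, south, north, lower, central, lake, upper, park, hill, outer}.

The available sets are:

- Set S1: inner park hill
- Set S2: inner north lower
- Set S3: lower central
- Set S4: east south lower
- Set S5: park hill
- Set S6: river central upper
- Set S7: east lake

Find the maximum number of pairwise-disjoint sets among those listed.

4

S2, S5, S6, S7 are pairwise disjoint (S2={inner,north,lower}; S5={park,hill}; S6={river,central,upper}; S7={east,lake}).
Every remaining set overlaps one of these, and no 5 of the listed sets are pairwise disjoint, so 4 is the maximum.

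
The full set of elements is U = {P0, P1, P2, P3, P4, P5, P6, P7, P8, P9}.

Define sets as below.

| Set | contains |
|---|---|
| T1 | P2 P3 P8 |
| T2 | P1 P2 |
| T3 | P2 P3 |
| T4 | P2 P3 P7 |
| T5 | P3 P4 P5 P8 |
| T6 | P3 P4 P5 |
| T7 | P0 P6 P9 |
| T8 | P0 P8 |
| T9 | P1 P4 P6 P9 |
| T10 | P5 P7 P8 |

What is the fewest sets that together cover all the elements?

4

Take {T2, T5, T7, T10}. Their union is {P0, P1, P2, P3, P4, P5, P6, P7, P8, P9}, which is all 10 elements.
No 3 of the 10 sets cover everything (all 120 combinations miss at least one element), so 4 is optimal.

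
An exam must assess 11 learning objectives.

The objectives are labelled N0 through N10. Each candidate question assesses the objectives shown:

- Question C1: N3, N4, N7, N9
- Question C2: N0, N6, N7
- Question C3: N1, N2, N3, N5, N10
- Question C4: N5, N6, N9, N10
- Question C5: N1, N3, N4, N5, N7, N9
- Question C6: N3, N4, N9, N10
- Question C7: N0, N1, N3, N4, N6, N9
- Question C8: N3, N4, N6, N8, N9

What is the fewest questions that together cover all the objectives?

C2 and C3 and C8 together: C2 ∪ C3 ∪ C8 = {N0, N1, N2, N3, N4, N5, N6, N7, N8, N9, N10} — every objective is covered.
Only C3 contains N2, so C3 is forced; the remaining 6 objectives need at least 2 more questions (each remaining question adds at most 4) — so at least 3 questions are needed, and 3 is optimal.

3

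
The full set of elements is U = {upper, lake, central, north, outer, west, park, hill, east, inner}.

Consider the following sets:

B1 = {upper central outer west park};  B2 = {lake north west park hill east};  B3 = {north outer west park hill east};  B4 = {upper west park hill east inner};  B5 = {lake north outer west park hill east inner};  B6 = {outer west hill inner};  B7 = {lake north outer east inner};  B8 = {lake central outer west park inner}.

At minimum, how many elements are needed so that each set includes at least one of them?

2

Take H = {outer, hill}. Each listed set contains at least one of these, so H is a hitting set of size 2.
No single element lies in every set, so at least 2 are needed and 2 is optimal.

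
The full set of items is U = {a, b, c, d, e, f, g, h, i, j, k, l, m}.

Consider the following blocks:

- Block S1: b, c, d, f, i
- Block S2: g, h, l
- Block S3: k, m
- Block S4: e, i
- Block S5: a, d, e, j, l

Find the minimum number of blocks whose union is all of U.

4

S1, S2, S3, and S5 cover everything between them: the union {a, b, c, d, e, f, g, h, i, j, k, l, m} is all of U.
Only S3 contains k, so S3 is forced; the remaining 11 items need at least 3 more blocks (each remaining block adds at most 5) — so at least 4 blocks are needed, and 4 is optimal.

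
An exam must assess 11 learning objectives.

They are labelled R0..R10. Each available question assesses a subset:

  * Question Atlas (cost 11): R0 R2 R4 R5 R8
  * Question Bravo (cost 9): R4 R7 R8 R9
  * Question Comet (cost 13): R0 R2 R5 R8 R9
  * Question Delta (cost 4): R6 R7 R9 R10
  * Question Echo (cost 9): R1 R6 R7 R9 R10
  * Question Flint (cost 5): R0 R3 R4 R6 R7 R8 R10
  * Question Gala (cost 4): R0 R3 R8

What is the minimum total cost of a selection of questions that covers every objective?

24

Atlas, Echo, Gala together cover every objective (Atlas ∪ Echo ∪ Gala = {R0, R1, R2, R3, R4, R5, R6, R7, R8, R9, R10}); total cost 11 + 9 + 4 = 24.
The greedy pick Flint, Delta, Atlas, Echo costs 29; no covering selection beats 24.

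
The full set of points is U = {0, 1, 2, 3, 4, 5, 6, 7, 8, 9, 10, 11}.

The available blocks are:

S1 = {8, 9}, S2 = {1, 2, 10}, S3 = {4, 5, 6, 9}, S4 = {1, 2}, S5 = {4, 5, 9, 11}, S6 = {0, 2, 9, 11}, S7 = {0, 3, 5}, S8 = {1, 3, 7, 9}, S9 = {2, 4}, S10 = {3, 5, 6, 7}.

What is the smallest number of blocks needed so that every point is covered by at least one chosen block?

Take {S1, S2, S5, S7, S10}. Their union is {0, 1, 2, 3, 4, 5, 6, 7, 8, 9, 10, 11}, which is all 12 points.
No 4 of the 10 blocks cover everything (all 210 combinations miss at least one point), so 5 is optimal.

5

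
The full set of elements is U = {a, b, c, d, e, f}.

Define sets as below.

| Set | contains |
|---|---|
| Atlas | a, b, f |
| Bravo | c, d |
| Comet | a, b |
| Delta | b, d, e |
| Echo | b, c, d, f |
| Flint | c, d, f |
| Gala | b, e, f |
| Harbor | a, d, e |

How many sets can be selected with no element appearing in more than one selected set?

2

Bravo, Comet are pairwise disjoint (Bravo={c,d}; Comet={a,b}).
Every remaining set overlaps one of these, and no 3 of the listed sets are pairwise disjoint, so 2 is the maximum.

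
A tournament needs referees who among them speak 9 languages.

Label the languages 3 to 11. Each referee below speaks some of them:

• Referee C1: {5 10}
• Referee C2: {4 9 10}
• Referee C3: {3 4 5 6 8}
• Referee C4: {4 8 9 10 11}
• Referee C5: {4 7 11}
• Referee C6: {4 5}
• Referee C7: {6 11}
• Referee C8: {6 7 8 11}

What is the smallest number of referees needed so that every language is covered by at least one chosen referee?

C2 and C3 and C5 together: C2 ∪ C3 ∪ C5 = {3, 4, 5, 6, 7, 8, 9, 10, 11} — every language is covered.
Only C3 contains 3, so C3 is forced; the remaining 4 languages need at least 2 more referees (each remaining referee adds at most 3) — so at least 3 referees are needed, and 3 is optimal.

3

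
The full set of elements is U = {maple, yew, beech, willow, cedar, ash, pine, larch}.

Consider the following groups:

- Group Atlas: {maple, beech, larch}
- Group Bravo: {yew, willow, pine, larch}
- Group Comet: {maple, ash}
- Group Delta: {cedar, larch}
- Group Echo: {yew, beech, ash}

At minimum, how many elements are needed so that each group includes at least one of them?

Take H = {ash, larch}. Each listed group contains at least one of these, so H is a hitting set of size 2.
The groups Comet, Delta are pairwise disjoint, so any hitting set needs a separate element for each — at least 2. Hence 2 is optimal.

2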